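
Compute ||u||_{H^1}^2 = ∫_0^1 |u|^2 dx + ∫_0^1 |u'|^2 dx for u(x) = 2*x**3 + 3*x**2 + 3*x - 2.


||u||_{H^1}^2 = 5773/70

The H^1 norm (squared) on an interval (0, L) is
  ||u||_{H^1}^2 = ∫_0^L u(x)^2 dx + ∫_0^L u'(x)^2 dx.
Compute u'(x) = 6*x**2 + 6*x + 3.
Then u(x)^2 = 4*x**6 + 12*x**5 + 21*x**4 + 10*x**3 - 3*x**2 - 12*x + 4 and u'(x)^2 = 36*x**4 + 72*x**3 + 72*x**2 + 36*x + 9.
Integrate each monomial from 0 to 1 using ∫_0^1 c·x^n dx = c·1^(n+1)/(n+1):
  ∫_0^1 u(x)^2 dx = ∫_0^1 (4*x^6 + 12*x^5 + 21*x^4 + 10*x^3 - 3*x^2 - 12*x + 4) dx. Term by term:
    ∫_0^1 4*x^6 dx = 4/7;  ∫_0^1 12*x^5 dx = 2;  ∫_0^1 21*x^4 dx = 21/5;
    ∫_0^1 10*x^3 dx = 5/2;  ∫_0^1 -3*x^2 dx = -1;  ∫_0^1 -12*x dx = -6;
    ∫_0^1 4 dx = 4.
  Sum: 4/7 + 2 + 21/5 + 5/2 − 1 − 6 + 4 = 439/70.
  ∫_0^1 u'(x)^2 dx = ∫_0^1 (36*x^4 + 72*x^3 + 72*x^2 + 36*x + 9) dx. Term by term:
    ∫_0^1 36*x^4 dx = 36/5;  ∫_0^1 72*x^3 dx = 18;  ∫_0^1 72*x^2 dx = 24;
    ∫_0^1 36*x dx = 18;  ∫_0^1 9 dx = 9.
  Sum: 36/5 + 18 + 24 + 18 + 9 = 381/5.
Adding: ||u||_{H^1}^2 = 439/70 + 381/5 = 5773/70.


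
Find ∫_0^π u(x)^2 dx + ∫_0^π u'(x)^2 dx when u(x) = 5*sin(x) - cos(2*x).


||u||_{H^1(0,π)}^2 = 100/3 + 55*π/2

u'(x) = 2*sin(2*x) + 5*cos(x).
Expand u² and (u')² and integrate term by term on (0, π), using: for integers n ≥ 1, ∫_0^π sin²(nx) dx = ∫_0^π cos²(nx) dx = π/2; for n ≠ n', ∫_0^π sin(nx)sin(n'x) dx = ∫_0^π cos(nx)cos(n'x) dx = 0; and by product-to-sum, ∫_0^π sin(nx)cos(n'x) dx = ½∫_0^π [sin((n+n')x) + sin((n−n')x)] dx, which is 0 when n+n' is even and 2n/(n²−n'²) when n+n' is odd (it need not vanish on (0, π)).
  u² squared terms: (-1)²·∫cos(2x)² dx = 1·π/2 = π/2;  (5)²·∫sin(x)² dx = 25·π/2 = 25*π/2.
  u² cross terms: 2·(-1)·(5)·∫cos(2x)·sin(x) dx = -10·(-2/3) = 20/3.
  So ∫_0^π u² dx = π/2 + 25*π/2 + 20/3 = 20/3 + 13*π.
  (u')² squared terms: (2)²·∫sin(2x)² dx = 4·π/2 = 2*π;  (5)²·∫cos(x)² dx = 25·π/2 = 25*π/2.
  (u')² cross terms: 2·(2)·(5)·∫sin(2x)·cos(x) dx = 20·(4/3) = 80/3.
  So ∫_0^π (u')² dx = 2*π + 25*π/2 + 80/3 = 80/3 + 29*π/2.
||u||_{H^1}^2 = (20/3 + 13*π) + (80/3 + 29*π/2) = 100/3 + 55*π/2.


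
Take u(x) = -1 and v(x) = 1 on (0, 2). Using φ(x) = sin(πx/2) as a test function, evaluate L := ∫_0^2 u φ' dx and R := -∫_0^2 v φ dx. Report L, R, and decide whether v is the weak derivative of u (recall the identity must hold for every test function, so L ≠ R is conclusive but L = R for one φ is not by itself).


LHS = 0, RHS = -4/π. No, v is not the weak derivative of u.

u(x) = -1, classical derivative u'(x) = 0.
φ(x) = sin(πx/2), so φ'(x) = π*cos(π*x/2)/2.
Note φ(0) = φ(2) = 0, so the boundary term u·φ vanishes.
LHS = ∫_0^2 u(x) φ'(x) dx = ∫_0^2 (-π*cos(π*x/2)/2) dx. Term by term:
  ∫_0^2 -π*cos(π*x/2)/2 dx = 0.
So LHS = 0.
∫_0^2 v(x) φ(x) dx = ∫_0^2 (sin(π*x/2)) dx. Term by term:
  ∫_0^2 sin(π*x/2) dx = 4/π.
So RHS = -∫_0^2 v(x) φ(x) dx = -4/π.
LHS − RHS = 4/π ≠ 0, so the identity fails.
(For a valid weak derivative the identity must hold for EVERY test function, in particular this one. The failure shows v is NOT the weak derivative of u.)
Correct weak derivative would be u'(x) = 0.


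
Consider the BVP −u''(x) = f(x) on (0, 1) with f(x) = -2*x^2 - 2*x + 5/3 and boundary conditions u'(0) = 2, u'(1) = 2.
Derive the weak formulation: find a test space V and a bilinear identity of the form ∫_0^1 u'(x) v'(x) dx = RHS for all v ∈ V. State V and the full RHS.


V = H^1(0, 1) (v unrestricted at boundary; u is determined up to an additive constant); weak form: ∫_0^1 u'v' dx = ∫_0^1 (-2*x^2 - 2*x + 5/3) v dx + 2·v(1) − 2·v(0) for all v ∈ V.

Multiply both sides by a test function v and integrate from 0 to 1:
  ∫_0^1 −u''(x) v(x) dx = ∫_0^1 f(x) v(x) dx.
Integrate the LHS by parts once:
  ∫_0^1 −u'' v dx = −[u'(x) v(x)]_0^1 + ∫_0^1 u'(x) v'(x) dx.
Thus ∫_0^1 u'(x) v'(x) dx = ∫_0^1 f(x) v(x) dx + [u'(x) v(x)]_0^1.
Choose V so that boundary terms are either known or forced to vanish.
u has inhomogeneous Neumann u'(0) = 2, u'(1) = 2. [u' v]_0^1 = (2)·v(1) − (2)·v(0) = 2·v(1) − 2·v(0). Take V = H^1(0, 1); boundary term becomes part of RHS.
Weak formulation: find u (satisfying any essential BC) such that ∫_0^1 u'(x) v'(x) dx = ∫_0^1 f v dx + 2·v(1) − 2·v(0) for all v ∈ V (Neumann data are natural BCs: they enter the RHS as boundary terms).
Substituting f(x) = -2*x^2 - 2*x + 5/3, the right-hand side is ∫_0^1 (-2*x^2 - 2*x + 5/3) v dx + 2·v(1) − 2·v(0).
Compatibility check (pure Neumann): taking v ≡ 1 ∈ V gives 0 = ∫_0^1 f dx + (2) − (2), i.e. ∫_0^1 f dx must equal u'(0) − u'(1) = 0. Indeed ∫_0^1 (-2*x^2 - 2*x + 5/3) dx = 0, so the data are compatible. The solution is then unique only up to an additive constant (fix it e.g. by requiring ∫_0^1 u dx = 0).


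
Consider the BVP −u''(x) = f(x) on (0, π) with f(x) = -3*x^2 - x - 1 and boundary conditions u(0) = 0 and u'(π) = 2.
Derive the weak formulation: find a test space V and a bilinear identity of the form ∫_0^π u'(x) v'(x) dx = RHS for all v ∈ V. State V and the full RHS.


V = {v ∈ H^1(0, π) : v(0) = 0} (test functions vanish at x = 0 where u is specified); weak form: ∫_0^π u'v' dx = ∫_0^π (-3*x^2 - x - 1) v dx + 2·v(π) for all v ∈ V.

Multiply both sides by a test function v and integrate from 0 to π:
  ∫_0^π −u''(x) v(x) dx = ∫_0^π f(x) v(x) dx.
Integrate the LHS by parts once:
  ∫_0^π −u'' v dx = −[u'(x) v(x)]_0^π + ∫_0^π u'(x) v'(x) dx.
Thus ∫_0^π u'(x) v'(x) dx = ∫_0^π f(x) v(x) dx + [u'(x) v(x)]_0^π.
Choose V so that boundary terms are either known or forced to vanish.
Mixed BC: u(0) = 0 (Dirichlet) and u'(π) = 2 (Neumann). Define V = {v ∈ H^1(0, π) : v(0) = 0}. Then [u' v]_0^π = u'(π)·v(π) − u'(0)·0 = 2·v(π).
Weak formulation: find u (satisfying any essential BC) such that ∫_0^π u'(x) v'(x) dx = ∫_0^π f v dx + 2·v(π) for all v ∈ V (Dirichlet at 0 absorbed into V; Neumann datum at x = π contributes the boundary term).
Substituting f(x) = -3*x^2 - x - 1, the right-hand side is ∫_0^π (-3*x^2 - x - 1) v dx + 2·v(π).


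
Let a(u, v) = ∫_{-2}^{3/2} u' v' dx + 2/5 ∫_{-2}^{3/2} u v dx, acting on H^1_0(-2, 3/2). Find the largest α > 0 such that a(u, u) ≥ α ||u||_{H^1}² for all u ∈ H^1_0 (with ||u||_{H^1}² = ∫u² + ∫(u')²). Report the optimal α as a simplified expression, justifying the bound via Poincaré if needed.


α = 2*(49 + 10*π^2)/(5*(4*π^2 + 49))

Coercivity of a(·,·) on H^1_0(-2, 3/2) means a(u, u) ≥ α ||u||_{H^1}² for every u ∈ H^1_0.
The interval has length L = 7/2, and Poincaré/coercivity depend only on L. Here a(u, u) = ∫(u')² + (2/5)·∫u².
Here 0 < c = 2/5 < 1. The condition a(u,u) ≥ α||u||_{H^1}² reads (1−α)∫(u')² ≥ (α−c)∫u². Any admissible α is ≤ 1 (rapidly oscillating u have ∫u²/∫(u')² → 0), and α = 1 would force 0 ≥ (1−c)∫u², impossible since c < 1; so 1−α > 0. By the sharp Poincaré inequality on H^1_0 of an interval of length L, ∫(u')² ≥ (π/L)²∫u² with equality for the first sine mode sin(π(x−x₀)/L) (x₀ the left endpoint), so the inequality holds for all u iff (1−α)(π/L)² ≥ α − c, i.e. α ≤ ((π/L)² + c)/((π/L)² + 1) = (1 + c(L/π)²)/(1 + (L/π)²). With (π/L)² = 4*π^2/49 and c = 2/5, the largest admissible constant is α = ((π/L)² + c)/((π/L)² + 1).
Simplifying, α = 2*(49 + 10*π^2)/(5*(4*π^2 + 49)).


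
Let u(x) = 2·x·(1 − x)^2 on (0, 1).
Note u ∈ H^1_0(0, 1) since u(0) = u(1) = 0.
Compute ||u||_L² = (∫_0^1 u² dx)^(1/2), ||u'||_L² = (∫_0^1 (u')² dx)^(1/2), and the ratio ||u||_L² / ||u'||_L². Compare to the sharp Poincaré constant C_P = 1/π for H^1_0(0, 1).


||u||_L² / ||u'||_L² = sqrt(14)/14 < C_P = 1/π.

u(x) = 2·x·(1 − x)^2, so u'(x) = 2*(x - 1)*(3*x - 1).
u(x) = 2·x·(1 − x)^2 vanishes at x = 0 and x = 1, so u ∈ H^1_0(0, 1). Differentiate via the product rule and integrate the resulting polynomials term by term.
  ∫_0^1 u² dx = ∫_0^1 (4*x^6 - 16*x^5 + 24*x^4 - 16*x^3 + 4*x^2) dx. Term by term:
    ∫_0^1 4*x^6 dx = 4/7;  ∫_0^1 -16*x^5 dx = -8/3;  ∫_0^1 24*x^4 dx = 24/5;
    ∫_0^1 -16*x^3 dx = -4;  ∫_0^1 4*x^2 dx = 4/3.
  Sum: 4/7 − 8/3 + 24/5 − 4 + 4/3 = 4/105.
  ∫_0^1 (u')² dx = ∫_0^1 (36*x^4 - 96*x^3 + 88*x^2 - 32*x + 4) dx. Term by term:
    ∫_0^1 36*x^4 dx = 36/5;  ∫_0^1 -96*x^3 dx = -24;  ∫_0^1 88*x^2 dx = 88/3;
    ∫_0^1 -32*x dx = -16;  ∫_0^1 4 dx = 4.
  Sum: 36/5 − 24 + 88/3 − 16 + 4 = 8/15.
∫_0^1 u² dx = 4/105, so ||u||_L² = 2*sqrt(105)/105.
∫_0^1 (u')² dx = 8/15, so ||u'||_L² = 2*sqrt(30)/15.
Ratio ||u||_L² / ||u'||_L² = sqrt(14)/14.
Sharp Poincaré constant on H^1_0(0, 1) is C_P = L/π = 1/π, achieved by sin(π·x).
A polynomial bump cannot attain the sharp Poincaré constant (only the first sine eigenfunction does), so the ratio is strictly less than C_P, consistent with ||u||_L² ≤ C_P ||u'||_L².


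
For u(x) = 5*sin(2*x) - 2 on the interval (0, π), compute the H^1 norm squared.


||u||_{H^1(0,π)}^2 = 133*π/2

u'(x) = 10*cos(2*x).
Expand u² and (u')² and integrate term by term on (0, π), using: for integers n ≥ 1, ∫_0^π sin²(nx) dx = ∫_0^π cos²(nx) dx = π/2; for n ≠ n', ∫_0^π sin(nx)sin(n'x) dx = ∫_0^π cos(nx)cos(n'x) dx = 0; and by product-to-sum, ∫_0^π sin(nx)cos(n'x) dx = ½∫_0^π [sin((n+n')x) + sin((n−n')x)] dx, which is 0 when n+n' is even and 2n/(n²−n'²) when n+n' is odd (it need not vanish on (0, π)). For the constant mode: ∫_0^π 1 dx = π, ∫_0^π cos(nx) dx = 0, ∫_0^π sin(nx) dx = (1−(−1)^n)/n.
  u² squared terms: (-2)²·∫1 dx = 4·π = 4*π;  (5)²·∫sin(2x)² dx = 25·π/2 = 25*π/2.
  u² cross terms: 2·(-2)·(5)·∫1·sin(2x) dx = -20·(0) = 0.
  So ∫_0^π u² dx = 4*π + 25*π/2 + 0 = 33*π/2.
  (u')² squared terms: (10)²·∫cos(2x)² dx = 100·π/2 = 50*π.
  So ∫_0^π (u')² dx = 50*π.
||u||_{H^1}^2 = (33*π/2) + (50*π) = 133*π/2.


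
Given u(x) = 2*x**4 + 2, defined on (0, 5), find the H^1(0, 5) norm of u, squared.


||u||_{H^1}^2 = 100003760/63

The H^1 norm (squared) on an interval (0, L) is
  ||u||_{H^1}^2 = ∫_0^L u(x)^2 dx + ∫_0^L u'(x)^2 dx.
Compute u'(x) = 8*x**3.
Then u(x)^2 = 4*x**8 + 8*x**4 + 4 and u'(x)^2 = 64*x**6.
Integrate each monomial from 0 to 5 using ∫_0^5 c·x^n dx = c·5^(n+1)/(n+1):
  ∫_0^5 u(x)^2 dx = ∫_0^5 (4*x^8 + 8*x^4 + 4) dx. Term by term:
    ∫_0^5 4*x^8 dx = 7812500/9;  ∫_0^5 8*x^4 dx = 5000;  ∫_0^5 4 dx = 20.
  Sum: 7812500/9 + 5000 + 20 = 7857680/9.
  ∫_0^5 u'(x)^2 dx = ∫_0^5 (64*x^6) dx. Term by term:
    ∫_0^5 64*x^6 dx = 5000000/7.
Adding: ||u||_{H^1}^2 = 7857680/9 + 5000000/7 = 100003760/63.


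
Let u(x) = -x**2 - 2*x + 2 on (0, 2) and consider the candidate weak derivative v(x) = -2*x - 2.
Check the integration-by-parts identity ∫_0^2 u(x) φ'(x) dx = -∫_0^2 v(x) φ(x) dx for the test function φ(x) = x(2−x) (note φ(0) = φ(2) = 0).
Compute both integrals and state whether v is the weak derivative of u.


LHS = 16/3, RHS = 16/3. Yes, v = u' weakly.

u(x) = -x**2 - 2*x + 2, classical derivative u'(x) = -2*x - 2.
φ(x) = x(2−x), so φ'(x) = 2 - 2*x.
Note φ(0) = φ(2) = 0, so the boundary term u·φ vanishes.
LHS = ∫_0^2 u(x) φ'(x) dx = ∫_0^2 (2*x^3 + 2*x^2 - 8*x + 4) dx. Term by term:
  ∫_0^2 2*x^3 dx = 8;  ∫_0^2 2*x^2 dx = 16/3;  ∫_0^2 -8*x dx = -16;
  ∫_0^2 4 dx = 8.
Sum: 8 + 16/3 − 16 + 8 = 16/3.
So LHS = 16/3.
∫_0^2 v(x) φ(x) dx = ∫_0^2 (2*x^3 - 2*x^2 - 4*x) dx. Term by term:
  ∫_0^2 2*x^3 dx = 8;  ∫_0^2 -2*x^2 dx = -16/3;  ∫_0^2 -4*x dx = -8.
Sum: 8 − 16/3 − 8 = -16/3.
So RHS = -∫_0^2 v(x) φ(x) dx = 16/3.
LHS = RHS, so the identity holds for this test φ.
Moreover u is smooth here and v(x) = u'(x) = -2*x - 2 pointwise, so the identity holds for every test function. Hence v is the weak derivative of u.


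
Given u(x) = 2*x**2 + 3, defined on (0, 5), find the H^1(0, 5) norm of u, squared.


||u||_{H^1}^2 = 11135/3

The H^1 norm (squared) on an interval (0, L) is
  ||u||_{H^1}^2 = ∫_0^L u(x)^2 dx + ∫_0^L u'(x)^2 dx.
Compute u'(x) = 4*x.
Then u(x)^2 = 4*x**4 + 12*x**2 + 9 and u'(x)^2 = 16*x**2.
Integrate each monomial from 0 to 5 using ∫_0^5 c·x^n dx = c·5^(n+1)/(n+1):
  ∫_0^5 u(x)^2 dx = ∫_0^5 (4*x^4 + 12*x^2 + 9) dx. Term by term:
    ∫_0^5 4*x^4 dx = 2500;  ∫_0^5 12*x^2 dx = 500;  ∫_0^5 9 dx = 45.
  Sum: 2500 + 500 + 45 = 3045.
  ∫_0^5 u'(x)^2 dx = ∫_0^5 (16*x^2) dx. Term by term:
    ∫_0^5 16*x^2 dx = 2000/3.
Adding: ||u||_{H^1}^2 = 3045 + 2000/3 = 11135/3.


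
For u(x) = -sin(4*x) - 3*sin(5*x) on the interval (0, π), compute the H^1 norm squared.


||u||_{H^1(0,π)}^2 = 251*π/2

u'(x) = -4*cos(4*x) - 15*cos(5*x).
Expand u² and (u')² and integrate term by term on (0, π), using: for integers n ≥ 1, ∫_0^π sin²(nx) dx = ∫_0^π cos²(nx) dx = π/2; for n ≠ n', ∫_0^π sin(nx)sin(n'x) dx = ∫_0^π cos(nx)cos(n'x) dx = 0; and by product-to-sum, ∫_0^π sin(nx)cos(n'x) dx = ½∫_0^π [sin((n+n')x) + sin((n−n')x)] dx, which is 0 when n+n' is even and 2n/(n²−n'²) when n+n' is odd (it need not vanish on (0, π)).
  u² squared terms: (-1)²·∫sin(4x)² dx = 1·π/2 = π/2;  (-3)²·∫sin(5x)² dx = 9·π/2 = 9*π/2.
  u² cross terms: 2·(-1)·(-3)·∫sin(4x)·sin(5x) dx = 6·(0) = 0.
  So ∫_0^π u² dx = π/2 + 9*π/2 + 0 = 5*π.
  (u')² squared terms: (-15)²·∫cos(5x)² dx = 225·π/2 = 225*π/2;  (-4)²·∫cos(4x)² dx = 16·π/2 = 8*π.
  (u')² cross terms: 2·(-15)·(-4)·∫cos(5x)·cos(4x) dx = 120·(0) = 0.
  So ∫_0^π (u')² dx = 225*π/2 + 8*π + 0 = 241*π/2.
||u||_{H^1}^2 = (5*π) + (241*π/2) = 251*π/2.


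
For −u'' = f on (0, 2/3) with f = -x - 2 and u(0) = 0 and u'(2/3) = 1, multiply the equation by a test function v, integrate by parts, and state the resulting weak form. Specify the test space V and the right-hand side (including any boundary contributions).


V = {v ∈ H^1(0, 2/3) : v(0) = 0} (test functions vanish at x = 0 where u is specified); weak form: ∫_0^2/3 u'v' dx = ∫_0^2/3 (-x - 2) v dx + v(2/3) for all v ∈ V.

Multiply both sides by a test function v and integrate from 0 to 2/3:
  ∫_0^2/3 −u''(x) v(x) dx = ∫_0^2/3 f(x) v(x) dx.
Integrate the LHS by parts once:
  ∫_0^2/3 −u'' v dx = −[u'(x) v(x)]_0^2/3 + ∫_0^2/3 u'(x) v'(x) dx.
Thus ∫_0^2/3 u'(x) v'(x) dx = ∫_0^2/3 f(x) v(x) dx + [u'(x) v(x)]_0^2/3.
Choose V so that boundary terms are either known or forced to vanish.
Mixed BC: u(0) = 0 (Dirichlet) and u'(2/3) = 1 (Neumann). Define V = {v ∈ H^1(0, 2/3) : v(0) = 0}. Then [u' v]_0^2/3 = u'(2/3)·v(2/3) − u'(0)·0 = v(2/3).
Weak formulation: find u (satisfying any essential BC) such that ∫_0^2/3 u'(x) v'(x) dx = ∫_0^2/3 f v dx + v(2/3) for all v ∈ V (Dirichlet at 0 absorbed into V; Neumann datum at x = 2/3 contributes the boundary term).
Substituting f(x) = -x - 2, the right-hand side is ∫_0^2/3 (-x - 2) v dx + v(2/3).


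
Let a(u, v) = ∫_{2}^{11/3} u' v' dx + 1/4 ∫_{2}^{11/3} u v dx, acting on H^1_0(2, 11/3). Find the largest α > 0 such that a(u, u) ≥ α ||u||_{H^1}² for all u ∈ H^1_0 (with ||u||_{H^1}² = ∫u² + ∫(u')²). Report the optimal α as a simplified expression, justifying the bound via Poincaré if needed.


α = (25 + 36*π^2)/(4*(25 + 9*π^2))

Coercivity of a(·,·) on H^1_0(2, 11/3) means a(u, u) ≥ α ||u||_{H^1}² for every u ∈ H^1_0.
The interval has length L = 5/3, and Poincaré/coercivity depend only on L. Here a(u, u) = ∫(u')² + (1/4)·∫u².
Here 0 < c = 1/4 < 1. The condition a(u,u) ≥ α||u||_{H^1}² reads (1−α)∫(u')² ≥ (α−c)∫u². Any admissible α is ≤ 1 (rapidly oscillating u have ∫u²/∫(u')² → 0), and α = 1 would force 0 ≥ (1−c)∫u², impossible since c < 1; so 1−α > 0. By the sharp Poincaré inequality on H^1_0 of an interval of length L, ∫(u')² ≥ (π/L)²∫u² with equality for the first sine mode sin(π(x−x₀)/L) (x₀ the left endpoint), so the inequality holds for all u iff (1−α)(π/L)² ≥ α − c, i.e. α ≤ ((π/L)² + c)/((π/L)² + 1) = (1 + c(L/π)²)/(1 + (L/π)²). With (π/L)² = 9*π^2/25 and c = 1/4, the largest admissible constant is α = ((π/L)² + c)/((π/L)² + 1).
Simplifying, α = (25 + 36*π^2)/(4*(25 + 9*π^2)).


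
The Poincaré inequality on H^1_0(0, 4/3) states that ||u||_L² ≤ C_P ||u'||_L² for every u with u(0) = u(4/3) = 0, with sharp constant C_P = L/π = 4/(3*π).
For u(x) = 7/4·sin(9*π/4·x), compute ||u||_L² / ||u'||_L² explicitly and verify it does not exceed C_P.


||u||_L² / ||u'||_L² = 4/(9*π) < C_P = 4/(3*π).

u(x) = 7/4·sin(9*π/4·x), so u'(x) = 63*π*cos(9*π*x/4)/16.
Writing u(x) = A·sin(kπx/L) with A = 7/4 and k = 3, use ∫_0^L sin²(kπx/L) dx = L/2 and ∫_0^L cos²(kπx/L) dx = L/2.
u² = 49/16·sin²(9*π/4·x) and (u')² = 3969*π^2/256·cos²(9*π/4·x), and each of sin², cos² integrates to L/2 = 2/3 over (0, 4/3).
∫_0^4/3 u² dx = 49/24, so ||u||_L² = 7*sqrt(6)/12.
∫_0^4/3 (u')² dx = 1323*π^2/128, so ||u'||_L² = 21*sqrt(6)*π/16.
Ratio ||u||_L² / ||u'||_L² = 4/(9*π).
Sharp Poincaré constant on H^1_0(0, 4/3) is C_P = L/π = 4/(3*π), achieved by sin(3*π/4·x).
This is the k = 3 harmonic; the ratio L/(kπ) is strictly less than C_P = L/π, consistent with the sharp inequality ||u||_L² ≤ C_P ||u'||_L².


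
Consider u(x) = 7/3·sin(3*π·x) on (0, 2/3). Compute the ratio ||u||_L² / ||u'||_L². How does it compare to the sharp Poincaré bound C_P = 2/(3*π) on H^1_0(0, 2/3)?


||u||_L² / ||u'||_L² = 1/(3*π) < C_P = 2/(3*π).

u(x) = 7/3·sin(3*π·x), so u'(x) = 7*π*cos(3*π*x).
Writing u(x) = A·sin(kπx/L) with A = 7/3 and k = 2, use ∫_0^L sin²(kπx/L) dx = L/2 and ∫_0^L cos²(kπx/L) dx = L/2.
u² = 49/9·sin²(3*π·x) and (u')² = 49*π^2·cos²(3*π·x), and each of sin², cos² integrates to L/2 = 1/3 over (0, 2/3).
∫_0^2/3 u² dx = 49/27, so ||u||_L² = 7*sqrt(3)/9.
∫_0^2/3 (u')² dx = 49*π^2/3, so ||u'||_L² = 7*sqrt(3)*π/3.
Ratio ||u||_L² / ||u'||_L² = 1/(3*π).
Sharp Poincaré constant on H^1_0(0, 2/3) is C_P = L/π = 2/(3*π), achieved by sin(3*π/2·x).
This is the k = 2 harmonic; the ratio L/(kπ) is strictly less than C_P = L/π, consistent with the sharp inequality ||u||_L² ≤ C_P ||u'||_L².


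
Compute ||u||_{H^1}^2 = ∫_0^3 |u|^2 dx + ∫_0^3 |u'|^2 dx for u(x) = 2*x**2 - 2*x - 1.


||u||_{H^1}^2 = 687/5

The H^1 norm (squared) on an interval (0, L) is
  ||u||_{H^1}^2 = ∫_0^L u(x)^2 dx + ∫_0^L u'(x)^2 dx.
Compute u'(x) = 4*x - 2.
Then u(x)^2 = 4*x**4 - 8*x**3 + 4*x + 1 and u'(x)^2 = 16*x**2 - 16*x + 4.
Integrate each monomial from 0 to 3 using ∫_0^3 c·x^n dx = c·3^(n+1)/(n+1):
  ∫_0^3 u(x)^2 dx = ∫_0^3 (4*x^4 - 8*x^3 + 4*x + 1) dx. Term by term:
    ∫_0^3 4*x^4 dx = 972/5;  ∫_0^3 -8*x^3 dx = -162;  ∫_0^3 4*x dx = 18;
    ∫_0^3 1 dx = 3.
  Sum: 972/5 − 162 + 18 + 3 = 267/5.
  ∫_0^3 u'(x)^2 dx = ∫_0^3 (16*x^2 - 16*x + 4) dx. Term by term:
    ∫_0^3 16*x^2 dx = 144;  ∫_0^3 -16*x dx = -72;  ∫_0^3 4 dx = 12.
  Sum: 144 − 72 + 12 = 84.
Adding: ||u||_{H^1}^2 = 267/5 + 84 = 687/5.


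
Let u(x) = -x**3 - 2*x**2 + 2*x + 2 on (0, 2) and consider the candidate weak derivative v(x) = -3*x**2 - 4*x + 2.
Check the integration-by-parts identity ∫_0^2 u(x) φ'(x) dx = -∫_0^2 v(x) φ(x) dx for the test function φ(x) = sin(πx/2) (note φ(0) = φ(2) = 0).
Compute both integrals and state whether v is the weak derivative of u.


LHS = -96/π^3 + 32/π, RHS = -96/π^3 + 32/π. Yes, v = u' weakly.

u(x) = -x**3 - 2*x**2 + 2*x + 2, classical derivative u'(x) = -3*x**2 - 4*x + 2.
φ(x) = sin(πx/2), so φ'(x) = π*cos(π*x/2)/2.
Note φ(0) = φ(2) = 0, so the boundary term u·φ vanishes.
LHS = ∫_0^2 u(x) φ'(x) dx = ∫_0^2 (-π*x^3*cos(π*x/2)/2 - π*x^2*cos(π*x/2) + π*x*cos(π*x/2) + π*cos(π*x/2)) dx. Term by term:
  ∫_0^2 π*cos(π*x/2) dx = 0;  ∫_0^2 π*x*cos(π*x/2) dx = -8/π;  ∫_0^2 -π*x^2*cos(π*x/2) dx = 16/π;
  ∫_0^2 -π*x^3*cos(π*x/2)/2 dx = -96/π^3 + 24/π.
Sum: 0 − 8/π + 16/π + -96/π^3 + 24/π = -96/π^3 + 32/π.
So LHS = -96/π^3 + 32/π.
∫_0^2 v(x) φ(x) dx = ∫_0^2 (-3*x^2*sin(π*x/2) - 4*x*sin(π*x/2) + 2*sin(π*x/2)) dx. Term by term:
  ∫_0^2 2*sin(π*x/2) dx = 8/π;  ∫_0^2 -4*x*sin(π*x/2) dx = -16/π;  ∫_0^2 -3*x^2*sin(π*x/2) dx = -24/π + 96/π^3.
Sum: 8/π − 16/π + -24/π + 96/π^3 = -32/π + 96/π^3.
So RHS = -∫_0^2 v(x) φ(x) dx = -96/π^3 + 32/π.
LHS = RHS, so the identity holds for this test φ.
Moreover u is smooth here and v(x) = u'(x) = -3*x**2 - 4*x + 2 pointwise, so the identity holds for every test function. Hence v is the weak derivative of u.


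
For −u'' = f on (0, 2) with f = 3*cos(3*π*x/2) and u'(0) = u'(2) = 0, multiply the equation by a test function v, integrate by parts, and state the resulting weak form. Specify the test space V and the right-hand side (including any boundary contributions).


V = H^1(0, 2) (no boundary constraint on v; u is determined up to an additive constant); weak form: ∫_0^2 u'v' dx = ∫_0^2 (3*cos(3*π*x/2)) v dx for all v ∈ V.

Multiply both sides by a test function v and integrate from 0 to 2:
  ∫_0^2 −u''(x) v(x) dx = ∫_0^2 f(x) v(x) dx.
Integrate the LHS by parts once:
  ∫_0^2 −u'' v dx = −[u'(x) v(x)]_0^2 + ∫_0^2 u'(x) v'(x) dx.
Thus ∫_0^2 u'(x) v'(x) dx = ∫_0^2 f(x) v(x) dx + [u'(x) v(x)]_0^2.
Choose V so that boundary terms are either known or forced to vanish.
u has homogeneous Neumann: u'(0) = u'(2) = 0. So [u' v]_0^2 = 0·v(2) − 0·v(0) = 0 for any v; take V = H^1(0, 2).
Weak formulation: find u (satisfying any essential BC) such that ∫_0^2 u'(x) v'(x) dx = ∫_0^2 f v dx for all v ∈ V (homogeneous Neumann, so boundary terms vanish).
Substituting f(x) = 3*cos(3*π*x/2), the right-hand side is ∫_0^2 (3*cos(3*π*x/2)) v dx.
Compatibility check (pure Neumann): taking v ≡ 1 ∈ V gives 0 = ∫_0^2 f dx + (0) − (0), i.e. ∫_0^2 f dx must equal u'(0) − u'(2) = 0. Indeed ∫_0^2 (3*cos(3*π*x/2)) dx = 0, so the data are compatible. The solution is then unique only up to an additive constant (fix it e.g. by requiring ∫_0^2 u dx = 0).


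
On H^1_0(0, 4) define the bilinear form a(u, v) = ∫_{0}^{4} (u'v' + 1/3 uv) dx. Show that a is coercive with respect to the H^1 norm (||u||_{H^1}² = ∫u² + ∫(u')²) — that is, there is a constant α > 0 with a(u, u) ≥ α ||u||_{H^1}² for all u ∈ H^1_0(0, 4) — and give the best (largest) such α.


α = (16/3 + π^2)/(π^2 + 16)

Coercivity of a(·,·) on H^1_0(0, 4) means a(u, u) ≥ α ||u||_{H^1}² for every u ∈ H^1_0.
The interval has length L = 4, and Poincaré/coercivity depend only on L. Here a(u, u) = ∫(u')² + (1/3)·∫u².
Here 0 < c = 1/3 < 1. The condition a(u,u) ≥ α||u||_{H^1}² reads (1−α)∫(u')² ≥ (α−c)∫u². Any admissible α is ≤ 1 (rapidly oscillating u have ∫u²/∫(u')² → 0), and α = 1 would force 0 ≥ (1−c)∫u², impossible since c < 1; so 1−α > 0. By the sharp Poincaré inequality on H^1_0 of an interval of length L, ∫(u')² ≥ (π/L)²∫u² with equality for the first sine mode sin(π(x−x₀)/L) (x₀ the left endpoint), so the inequality holds for all u iff (1−α)(π/L)² ≥ α − c, i.e. α ≤ ((π/L)² + c)/((π/L)² + 1) = (1 + c(L/π)²)/(1 + (L/π)²). With (π/L)² = π^2/16 and c = 1/3, the largest admissible constant is α = ((π/L)² + c)/((π/L)² + 1).
Simplifying, α = (16/3 + π^2)/(π^2 + 16).


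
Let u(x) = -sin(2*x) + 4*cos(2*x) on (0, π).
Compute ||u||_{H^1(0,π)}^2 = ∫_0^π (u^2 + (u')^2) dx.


||u||_{H^1(0,π)}^2 = 85*π/2

u'(x) = -8*sin(2*x) - 2*cos(2*x).
Expand u² and (u')² and integrate term by term on (0, π), using: for integers n ≥ 1, ∫_0^π sin²(nx) dx = ∫_0^π cos²(nx) dx = π/2; for n ≠ n', ∫_0^π sin(nx)sin(n'x) dx = ∫_0^π cos(nx)cos(n'x) dx = 0; and by product-to-sum, ∫_0^π sin(nx)cos(n'x) dx = ½∫_0^π [sin((n+n')x) + sin((n−n')x)] dx, which is 0 when n+n' is even and 2n/(n²−n'²) when n+n' is odd (it need not vanish on (0, π)).
  u² squared terms: (-1)²·∫sin(2x)² dx = 1·π/2 = π/2;  (4)²·∫cos(2x)² dx = 16·π/2 = 8*π.
  u² cross terms: 2·(-1)·(4)·∫sin(2x)·cos(2x) dx = -8·(0) = 0.
  So ∫_0^π u² dx = π/2 + 8*π + 0 = 17*π/2.
  (u')² squared terms: (-8)²·∫sin(2x)² dx = 64·π/2 = 32*π;  (-2)²·∫cos(2x)² dx = 4·π/2 = 2*π.
  (u')² cross terms: 2·(-8)·(-2)·∫sin(2x)·cos(2x) dx = 32·(0) = 0.
  So ∫_0^π (u')² dx = 32*π + 2*π + 0 = 34*π.
||u||_{H^1}^2 = (17*π/2) + (34*π) = 85*π/2.


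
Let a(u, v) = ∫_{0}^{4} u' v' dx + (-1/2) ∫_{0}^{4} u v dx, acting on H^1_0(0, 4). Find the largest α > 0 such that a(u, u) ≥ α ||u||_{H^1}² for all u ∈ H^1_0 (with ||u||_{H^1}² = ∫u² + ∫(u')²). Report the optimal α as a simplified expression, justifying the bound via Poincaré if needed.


α = (-8 + π^2)/(π^2 + 16)

Coercivity of a(·,·) on H^1_0(0, 4) means a(u, u) ≥ α ||u||_{H^1}² for every u ∈ H^1_0.
The interval has length L = 4, and Poincaré/coercivity depend only on L. Here a(u, u) = ∫(u')² + (-1/2)·∫u².
Here c = -1/2 < 0 with |c| < (π/L)² = π^2/16, so coercivity still holds. The condition a(u,u) ≥ α||u||_{H^1}² reads (1−α)∫(u')² ≥ (α−c)∫u². Any admissible α is ≤ 1 (rapidly oscillating u have ∫u²/∫(u')² → 0), and α = 1 would force 0 ≥ (1−c)∫u², impossible since c < 1; so 1−α > 0. By the sharp Poincaré inequality on H^1_0 of an interval of length L, ∫(u')² ≥ (π/L)²∫u² with equality for the first sine mode sin(π(x−x₀)/L) (x₀ the left endpoint), so the inequality holds for all u iff (1−α)(π/L)² ≥ α − c, i.e. α ≤ ((π/L)² + c)/((π/L)² + 1) = (1 + c(L/π)²)/(1 + (L/π)²). (Direct route, valid since c ≤ 0: Poincaré gives c∫u² ≥ c(L/π)²∫(u')², so a(u,u) ≥ (1 + c(L/π)²)∫(u')², while ||u||_{H^1}² ≤ (1 + (L/π)²)∫(u')²; dividing yields the same α.) With (π/L)² = π^2/16 and c = -1/2, the largest admissible constant is α = ((π/L)² + c)/((π/L)² + 1).
Simplifying, α = (-8 + π^2)/(π^2 + 16).


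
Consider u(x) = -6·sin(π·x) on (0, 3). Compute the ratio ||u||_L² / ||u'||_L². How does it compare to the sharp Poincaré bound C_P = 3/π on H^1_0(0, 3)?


||u||_L² / ||u'||_L² = 1/π < C_P = 3/π.

u(x) = -6·sin(π·x), so u'(x) = -6*π*cos(π*x).
Writing u(x) = A·sin(kπx/L) with A = -6 and k = 3, use ∫_0^L sin²(kπx/L) dx = L/2 and ∫_0^L cos²(kπx/L) dx = L/2.
u² = 36·sin²(π·x) and (u')² = 36*π^2·cos²(π·x), and each of sin², cos² integrates to L/2 = 3/2 over (0, 3).
∫_0^3 u² dx = 54, so ||u||_L² = 3*sqrt(6).
∫_0^3 (u')² dx = 54*π^2, so ||u'||_L² = 3*sqrt(6)*π.
Ratio ||u||_L² / ||u'||_L² = 1/π.
Sharp Poincaré constant on H^1_0(0, 3) is C_P = L/π = 3/π, achieved by sin(π/3·x).
This is the k = 3 harmonic; the ratio L/(kπ) is strictly less than C_P = L/π, consistent with the sharp inequality ||u||_L² ≤ C_P ||u'||_L².


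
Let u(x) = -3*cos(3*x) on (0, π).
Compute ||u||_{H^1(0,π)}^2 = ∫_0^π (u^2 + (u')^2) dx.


||u||_{H^1(0,π)}^2 = 45*π

u'(x) = 9*sin(3*x).
Expand u² and (u')² and integrate term by term on (0, π), using: for integers n ≥ 1, ∫_0^π sin²(nx) dx = ∫_0^π cos²(nx) dx = π/2; for n ≠ n', ∫_0^π sin(nx)sin(n'x) dx = ∫_0^π cos(nx)cos(n'x) dx = 0; and by product-to-sum, ∫_0^π sin(nx)cos(n'x) dx = ½∫_0^π [sin((n+n')x) + sin((n−n')x)] dx, which is 0 when n+n' is even and 2n/(n²−n'²) when n+n' is odd (it need not vanish on (0, π)).
  u² squared terms: (-3)²·∫cos(3x)² dx = 9·π/2 = 9*π/2.
  So ∫_0^π u² dx = 9*π/2.
  (u')² squared terms: (9)²·∫sin(3x)² dx = 81·π/2 = 81*π/2.
  So ∫_0^π (u')² dx = 81*π/2.
||u||_{H^1}^2 = (9*π/2) + (81*π/2) = 45*π.


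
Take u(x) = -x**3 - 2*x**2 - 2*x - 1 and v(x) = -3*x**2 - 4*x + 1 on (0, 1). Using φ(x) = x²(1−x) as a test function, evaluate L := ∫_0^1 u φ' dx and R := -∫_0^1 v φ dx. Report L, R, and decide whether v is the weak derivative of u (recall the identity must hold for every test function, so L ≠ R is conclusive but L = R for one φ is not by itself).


LHS = 7/15, RHS = 13/60. No, v is not the weak derivative of u.

u(x) = -x**3 - 2*x**2 - 2*x - 1, classical derivative u'(x) = -3*x**2 - 4*x - 2.
φ(x) = x²(1−x), so φ'(x) = x*(2 - 3*x).
Note φ(0) = φ(1) = 0, so the boundary term u·φ vanishes.
LHS = ∫_0^1 u(x) φ'(x) dx = ∫_0^1 (3*x^5 + 4*x^4 + 2*x^3 - x^2 - 2*x) dx. Term by term:
  ∫_0^1 3*x^5 dx = 1/2;  ∫_0^1 4*x^4 dx = 4/5;  ∫_0^1 2*x^3 dx = 1/2;
  ∫_0^1 -x^2 dx = -1/3;  ∫_0^1 -2*x dx = -1.
Sum: 1/2 + 4/5 + 1/2 − 1/3 − 1 = 7/15.
So LHS = 7/15.
∫_0^1 v(x) φ(x) dx = ∫_0^1 (3*x^5 + x^4 - 5*x^3 + x^2) dx. Term by term:
  ∫_0^1 3*x^5 dx = 1/2;  ∫_0^1 x^4 dx = 1/5;  ∫_0^1 -5*x^3 dx = -5/4;
  ∫_0^1 x^2 dx = 1/3.
Sum: 1/2 + 1/5 − 5/4 + 1/3 = -13/60.
So RHS = -∫_0^1 v(x) φ(x) dx = 13/60.
LHS − RHS = 1/4 ≠ 0, so the identity fails.
(For a valid weak derivative the identity must hold for EVERY test function, in particular this one. The failure shows v is NOT the weak derivative of u.)
Correct weak derivative would be u'(x) = -3*x**2 - 4*x - 2.


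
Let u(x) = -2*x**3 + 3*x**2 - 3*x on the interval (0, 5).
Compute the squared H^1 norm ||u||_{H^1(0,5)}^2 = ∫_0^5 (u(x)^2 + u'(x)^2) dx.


||u||_{H^1}^2 = 530955/14

The H^1 norm (squared) on an interval (0, L) is
  ||u||_{H^1}^2 = ∫_0^L u(x)^2 dx + ∫_0^L u'(x)^2 dx.
Compute u'(x) = -6*x**2 + 6*x - 3.
Then u(x)^2 = 4*x**6 - 12*x**5 + 21*x**4 - 18*x**3 + 9*x**2 and u'(x)^2 = 36*x**4 - 72*x**3 + 72*x**2 - 36*x + 9.
Integrate each monomial from 0 to 5 using ∫_0^5 c·x^n dx = c·5^(n+1)/(n+1):
  ∫_0^5 u(x)^2 dx = ∫_0^5 (4*x^6 - 12*x^5 + 21*x^4 - 18*x^3 + 9*x^2) dx. Term by term:
    ∫_0^5 4*x^6 dx = 312500/7;  ∫_0^5 -12*x^5 dx = -31250;  ∫_0^5 21*x^4 dx = 13125;
    ∫_0^5 -18*x^3 dx = -5625/2;  ∫_0^5 9*x^2 dx = 375.
  Sum: 312500/7 − 31250 + 13125 − 5625/2 + 375 = 337125/14.
  ∫_0^5 u'(x)^2 dx = ∫_0^5 (36*x^4 - 72*x^3 + 72*x^2 - 36*x + 9) dx. Term by term:
    ∫_0^5 36*x^4 dx = 22500;  ∫_0^5 -72*x^3 dx = -11250;  ∫_0^5 72*x^2 dx = 3000;
    ∫_0^5 -36*x dx = -450;  ∫_0^5 9 dx = 45.
  Sum: 22500 − 11250 + 3000 − 450 + 45 = 13845.
Adding: ||u||_{H^1}^2 = 337125/14 + 13845 = 530955/14.


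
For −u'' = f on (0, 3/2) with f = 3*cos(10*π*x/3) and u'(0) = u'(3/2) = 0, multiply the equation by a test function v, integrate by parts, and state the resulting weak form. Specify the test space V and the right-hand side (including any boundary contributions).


V = H^1(0, 3/2) (no boundary constraint on v; u is determined up to an additive constant); weak form: ∫_0^3/2 u'v' dx = ∫_0^3/2 (3*cos(10*π*x/3)) v dx for all v ∈ V.

Multiply both sides by a test function v and integrate from 0 to 3/2:
  ∫_0^3/2 −u''(x) v(x) dx = ∫_0^3/2 f(x) v(x) dx.
Integrate the LHS by parts once:
  ∫_0^3/2 −u'' v dx = −[u'(x) v(x)]_0^3/2 + ∫_0^3/2 u'(x) v'(x) dx.
Thus ∫_0^3/2 u'(x) v'(x) dx = ∫_0^3/2 f(x) v(x) dx + [u'(x) v(x)]_0^3/2.
Choose V so that boundary terms are either known or forced to vanish.
u has homogeneous Neumann: u'(0) = u'(3/2) = 0. So [u' v]_0^3/2 = 0·v(3/2) − 0·v(0) = 0 for any v; take V = H^1(0, 3/2).
Weak formulation: find u (satisfying any essential BC) such that ∫_0^3/2 u'(x) v'(x) dx = ∫_0^3/2 f v dx for all v ∈ V (homogeneous Neumann, so boundary terms vanish).
Substituting f(x) = 3*cos(10*π*x/3), the right-hand side is ∫_0^3/2 (3*cos(10*π*x/3)) v dx.
Compatibility check (pure Neumann): taking v ≡ 1 ∈ V gives 0 = ∫_0^3/2 f dx + (0) − (0), i.e. ∫_0^3/2 f dx must equal u'(0) − u'(3/2) = 0. Indeed ∫_0^3/2 (3*cos(10*π*x/3)) dx = 0, so the data are compatible. The solution is then unique only up to an additive constant (fix it e.g. by requiring ∫_0^3/2 u dx = 0).


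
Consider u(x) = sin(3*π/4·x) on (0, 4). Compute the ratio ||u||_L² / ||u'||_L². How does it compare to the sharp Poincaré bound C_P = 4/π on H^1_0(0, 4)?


||u||_L² / ||u'||_L² = 4/(3*π) < C_P = 4/π.

u(x) = sin(3*π/4·x), so u'(x) = 3*π*cos(3*π*x/4)/4.
Writing u(x) = A·sin(kπx/L) with A = 1 and k = 3, use ∫_0^L sin²(kπx/L) dx = L/2 and ∫_0^L cos²(kπx/L) dx = L/2.
u² = 1·sin²(3*π/4·x) and (u')² = 9*π^2/16·cos²(3*π/4·x), and each of sin², cos² integrates to L/2 = 2 over (0, 4).
∫_0^4 u² dx = 2, so ||u||_L² = sqrt(2).
∫_0^4 (u')² dx = 9*π^2/8, so ||u'||_L² = 3*sqrt(2)*π/4.
Ratio ||u||_L² / ||u'||_L² = 4/(3*π).
Sharp Poincaré constant on H^1_0(0, 4) is C_P = L/π = 4/π, achieved by sin(π/4·x).
This is the k = 3 harmonic; the ratio L/(kπ) is strictly less than C_P = L/π, consistent with the sharp inequality ||u||_L² ≤ C_P ||u'||_L².


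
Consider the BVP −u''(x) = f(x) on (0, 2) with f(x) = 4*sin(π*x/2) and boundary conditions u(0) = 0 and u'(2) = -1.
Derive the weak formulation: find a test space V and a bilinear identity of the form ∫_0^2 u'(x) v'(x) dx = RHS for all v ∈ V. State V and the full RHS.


V = {v ∈ H^1(0, 2) : v(0) = 0} (test functions vanish at x = 0 where u is specified); weak form: ∫_0^2 u'v' dx = ∫_0^2 (4*sin(π*x/2)) v dx − v(2) for all v ∈ V.

Multiply both sides by a test function v and integrate from 0 to 2:
  ∫_0^2 −u''(x) v(x) dx = ∫_0^2 f(x) v(x) dx.
Integrate the LHS by parts once:
  ∫_0^2 −u'' v dx = −[u'(x) v(x)]_0^2 + ∫_0^2 u'(x) v'(x) dx.
Thus ∫_0^2 u'(x) v'(x) dx = ∫_0^2 f(x) v(x) dx + [u'(x) v(x)]_0^2.
Choose V so that boundary terms are either known or forced to vanish.
Mixed BC: u(0) = 0 (Dirichlet) and u'(2) = -1 (Neumann). Define V = {v ∈ H^1(0, 2) : v(0) = 0}. Then [u' v]_0^2 = u'(2)·v(2) − u'(0)·0 = − v(2).
Weak formulation: find u (satisfying any essential BC) such that ∫_0^2 u'(x) v'(x) dx = ∫_0^2 f v dx − v(2) for all v ∈ V (Dirichlet at 0 absorbed into V; Neumann datum at x = 2 contributes the boundary term).
Substituting f(x) = 4*sin(π*x/2), the right-hand side is ∫_0^2 (4*sin(π*x/2)) v dx − v(2).


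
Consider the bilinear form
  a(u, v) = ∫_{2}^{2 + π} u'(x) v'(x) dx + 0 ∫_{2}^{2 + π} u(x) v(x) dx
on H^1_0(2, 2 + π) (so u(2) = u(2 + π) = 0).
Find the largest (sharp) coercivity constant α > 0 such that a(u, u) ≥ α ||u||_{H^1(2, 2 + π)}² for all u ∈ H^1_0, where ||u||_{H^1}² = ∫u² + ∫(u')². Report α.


α = 1/2

Coercivity of a(·,·) on H^1_0(2, 2 + π) means a(u, u) ≥ α ||u||_{H^1}² for every u ∈ H^1_0.
The interval has length L = π, and Poincaré/coercivity depend only on L. Here a(u, u) = ∫(u')² + (0)·∫u².
Here c = 0, so a(u,u) = ∫(u')² alone. The condition a(u,u) ≥ α||u||_{H^1}² reads (1−α)∫(u')² ≥ (α−c)∫u². Any admissible α is ≤ 1 (rapidly oscillating u have ∫u²/∫(u')² → 0), and α = 1 would force 0 ≥ (1−c)∫u², impossible since c < 1; so 1−α > 0. By the sharp Poincaré inequality on H^1_0 of an interval of length L, ∫(u')² ≥ (π/L)²∫u² with equality for the first sine mode sin(π(x−x₀)/L) (x₀ the left endpoint), so the inequality holds for all u iff (1−α)(π/L)² ≥ α − c, i.e. α ≤ ((π/L)² + c)/((π/L)² + 1) = (1 + c(L/π)²)/(1 + (L/π)²). (Direct route, valid since c ≤ 0: Poincaré gives c∫u² ≥ c(L/π)²∫(u')², so a(u,u) ≥ (1 + c(L/π)²)∫(u')², while ||u||_{H^1}² ≤ (1 + (L/π)²)∫(u')²; dividing yields the same α.) With (π/L)² = 1 and c = 0, the largest admissible constant is α = ((π/L)² + c)/((π/L)² + 1).
Simplifying, α = 1/2.


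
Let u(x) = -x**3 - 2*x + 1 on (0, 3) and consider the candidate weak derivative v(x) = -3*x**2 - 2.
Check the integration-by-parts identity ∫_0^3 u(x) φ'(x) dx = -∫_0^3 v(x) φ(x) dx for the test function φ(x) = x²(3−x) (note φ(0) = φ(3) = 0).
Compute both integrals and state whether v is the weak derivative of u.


LHS = 432/5, RHS = 432/5. Yes, v = u' weakly.

u(x) = -x**3 - 2*x + 1, classical derivative u'(x) = -3*x**2 - 2.
φ(x) = x²(3−x), so φ'(x) = 3*x*(2 - x).
Note φ(0) = φ(3) = 0, so the boundary term u·φ vanishes.
LHS = ∫_0^3 u(x) φ'(x) dx = ∫_0^3 (3*x^5 - 6*x^4 + 6*x^3 - 15*x^2 + 6*x) dx. Term by term:
  ∫_0^3 3*x^5 dx = 729/2;  ∫_0^3 -6*x^4 dx = -1458/5;  ∫_0^3 6*x^3 dx = 243/2;
  ∫_0^3 -15*x^2 dx = -135;  ∫_0^3 6*x dx = 27.
Sum: 729/2 − 1458/5 + 243/2 − 135 + 27 = 432/5.
So LHS = 432/5.
∫_0^3 v(x) φ(x) dx = ∫_0^3 (3*x^5 - 9*x^4 + 2*x^3 - 6*x^2) dx. Term by term:
  ∫_0^3 3*x^5 dx = 729/2;  ∫_0^3 -9*x^4 dx = -2187/5;  ∫_0^3 2*x^3 dx = 81/2;
  ∫_0^3 -6*x^2 dx = -54.
Sum: 729/2 − 2187/5 + 81/2 − 54 = -432/5.
So RHS = -∫_0^3 v(x) φ(x) dx = 432/5.
LHS = RHS, so the identity holds for this test φ.
Moreover u is smooth here and v(x) = u'(x) = -3*x**2 - 2 pointwise, so the identity holds for every test function. Hence v is the weak derivative of u.


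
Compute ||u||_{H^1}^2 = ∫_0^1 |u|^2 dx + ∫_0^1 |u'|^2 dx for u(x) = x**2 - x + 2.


||u||_{H^1}^2 = 37/10

The H^1 norm (squared) on an interval (0, L) is
  ||u||_{H^1}^2 = ∫_0^L u(x)^2 dx + ∫_0^L u'(x)^2 dx.
Compute u'(x) = 2*x - 1.
Then u(x)^2 = x**4 - 2*x**3 + 5*x**2 - 4*x + 4 and u'(x)^2 = 4*x**2 - 4*x + 1.
Integrate each monomial from 0 to 1 using ∫_0^1 c·x^n dx = c·1^(n+1)/(n+1):
  ∫_0^1 u(x)^2 dx = ∫_0^1 (x^4 - 2*x^3 + 5*x^2 - 4*x + 4) dx. Term by term:
    ∫_0^1 x^4 dx = 1/5;  ∫_0^1 -2*x^3 dx = -1/2;  ∫_0^1 5*x^2 dx = 5/3;
    ∫_0^1 -4*x dx = -2;  ∫_0^1 4 dx = 4.
  Sum: 1/5 − 1/2 + 5/3 − 2 + 4 = 101/30.
  ∫_0^1 u'(x)^2 dx = ∫_0^1 (4*x^2 - 4*x + 1) dx. Term by term:
    ∫_0^1 4*x^2 dx = 4/3;  ∫_0^1 -4*x dx = -2;  ∫_0^1 1 dx = 1.
  Sum: 4/3 − 2 + 1 = 1/3.
Adding: ||u||_{H^1}^2 = 101/30 + 1/3 = 37/10.


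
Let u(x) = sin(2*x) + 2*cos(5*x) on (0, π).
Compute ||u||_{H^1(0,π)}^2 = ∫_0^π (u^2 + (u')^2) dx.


||u||_{H^1(0,π)}^2 = -416/21 + 109*π/2

u'(x) = -10*sin(5*x) + 2*cos(2*x).
Expand u² and (u')² and integrate term by term on (0, π), using: for integers n ≥ 1, ∫_0^π sin²(nx) dx = ∫_0^π cos²(nx) dx = π/2; for n ≠ n', ∫_0^π sin(nx)sin(n'x) dx = ∫_0^π cos(nx)cos(n'x) dx = 0; and by product-to-sum, ∫_0^π sin(nx)cos(n'x) dx = ½∫_0^π [sin((n+n')x) + sin((n−n')x)] dx, which is 0 when n+n' is even and 2n/(n²−n'²) when n+n' is odd (it need not vanish on (0, π)).
  u² squared terms: (2)²·∫cos(5x)² dx = 4·π/2 = 2*π;  (1)²·∫sin(2x)² dx = 1·π/2 = π/2.
  u² cross terms: 2·(2)·(1)·∫cos(5x)·sin(2x) dx = 4·(-4/21) = -16/21.
  So ∫_0^π u² dx = 2*π + π/2 − 16/21 = -16/21 + 5*π/2.
  (u')² squared terms: (-10)²·∫sin(5x)² dx = 100·π/2 = 50*π;  (2)²·∫cos(2x)² dx = 4·π/2 = 2*π.
  (u')² cross terms: 2·(-10)·(2)·∫sin(5x)·cos(2x) dx = -40·(10/21) = -400/21.
  So ∫_0^π (u')² dx = 50*π + 2*π − 400/21 = -400/21 + 52*π.
||u||_{H^1}^2 = (-16/21 + 5*π/2) + (-400/21 + 52*π) = -416/21 + 109*π/2.


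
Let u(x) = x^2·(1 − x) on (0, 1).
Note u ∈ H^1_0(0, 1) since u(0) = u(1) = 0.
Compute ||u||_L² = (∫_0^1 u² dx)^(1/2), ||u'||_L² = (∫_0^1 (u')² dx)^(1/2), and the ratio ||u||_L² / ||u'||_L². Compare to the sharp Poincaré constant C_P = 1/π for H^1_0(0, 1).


||u||_L² / ||u'||_L² = sqrt(14)/14 < C_P = 1/π.

u(x) = x^2·(1 − x), so u'(x) = x*(2 - 3*x).
u(x) = x^2·(1 − x) vanishes at x = 0 and x = 1, so u ∈ H^1_0(0, 1). Differentiate via the product rule and integrate the resulting polynomials term by term.
  ∫_0^1 u² dx = ∫_0^1 (x^6 - 2*x^5 + x^4) dx. Term by term:
    ∫_0^1 x^6 dx = 1/7;  ∫_0^1 -2*x^5 dx = -1/3;  ∫_0^1 x^4 dx = 1/5.
  Sum: 1/7 − 1/3 + 1/5 = 1/105.
  ∫_0^1 (u')² dx = ∫_0^1 (9*x^4 - 12*x^3 + 4*x^2) dx. Term by term:
    ∫_0^1 9*x^4 dx = 9/5;  ∫_0^1 -12*x^3 dx = -3;  ∫_0^1 4*x^2 dx = 4/3.
  Sum: 9/5 − 3 + 4/3 = 2/15.
∫_0^1 u² dx = 1/105, so ||u||_L² = sqrt(105)/105.
∫_0^1 (u')² dx = 2/15, so ||u'||_L² = sqrt(30)/15.
Ratio ||u||_L² / ||u'||_L² = sqrt(14)/14.
Sharp Poincaré constant on H^1_0(0, 1) is C_P = L/π = 1/π, achieved by sin(π·x).
A polynomial bump cannot attain the sharp Poincaré constant (only the first sine eigenfunction does), so the ratio is strictly less than C_P, consistent with ||u||_L² ≤ C_P ||u'||_L².
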